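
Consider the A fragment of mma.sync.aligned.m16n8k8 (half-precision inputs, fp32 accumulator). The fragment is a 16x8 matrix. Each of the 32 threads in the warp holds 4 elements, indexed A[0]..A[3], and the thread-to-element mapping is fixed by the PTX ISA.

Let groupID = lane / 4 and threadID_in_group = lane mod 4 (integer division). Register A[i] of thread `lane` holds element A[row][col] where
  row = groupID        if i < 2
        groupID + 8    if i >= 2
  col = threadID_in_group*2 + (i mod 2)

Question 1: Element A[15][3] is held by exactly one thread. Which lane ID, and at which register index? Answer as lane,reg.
29,3

r=15⇒gr=7,Rb=1  c=3⇒th=1,odd=1
L=7*4+1=29  i=1*2+1=3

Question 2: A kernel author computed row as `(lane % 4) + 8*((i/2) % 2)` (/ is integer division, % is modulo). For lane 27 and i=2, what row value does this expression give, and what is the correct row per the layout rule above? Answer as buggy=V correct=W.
`(lane % 4) + 8*((i/2) % 2)`[27,2]=>11
L=27=>grp=27>>2=6, tig=27&3=3
[2]=>row 6+8=14  col 3·2+0=6
row: 11 vs 14

buggy=11 correct=14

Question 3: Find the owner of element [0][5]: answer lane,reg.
2,1

r:0=>grp=0,rB=0  c:5=>tig=2,lo=1
L=0*4+2=2  i=0*2+1=1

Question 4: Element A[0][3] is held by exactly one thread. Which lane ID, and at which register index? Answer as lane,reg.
1,1

r=0→G=0,rhi=0  c=3→T=1,p=1
L=0*4+1=1  i=0*2+1=1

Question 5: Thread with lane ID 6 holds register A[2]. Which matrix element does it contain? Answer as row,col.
lane 6->6/4=1, 6 mod 4=2
i=2  r:1+8->9  c:2·2+0->4

9,4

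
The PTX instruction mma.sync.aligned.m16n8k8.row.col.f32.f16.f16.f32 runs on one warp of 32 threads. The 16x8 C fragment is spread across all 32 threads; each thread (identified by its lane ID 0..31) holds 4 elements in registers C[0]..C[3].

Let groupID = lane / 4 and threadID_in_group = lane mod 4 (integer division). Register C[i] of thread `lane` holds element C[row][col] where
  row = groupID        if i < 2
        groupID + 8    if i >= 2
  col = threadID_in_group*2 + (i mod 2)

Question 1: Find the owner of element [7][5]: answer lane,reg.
r=7→G=7,rhi=0  c=5→T=2,p=1
L=7*4+2=30  i=0*2+1=1

30,1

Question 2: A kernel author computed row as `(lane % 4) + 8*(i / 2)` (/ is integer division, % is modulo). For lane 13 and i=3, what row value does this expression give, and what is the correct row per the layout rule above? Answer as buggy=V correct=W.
buggy=9 correct=11

`(lane % 4) + 8*(i / 2)`[13,3]->9
lane 13->13/4=3, 13 mod 4=1
i=3  r:3+8->11  c:2·1+1->3
row: 9 vs 11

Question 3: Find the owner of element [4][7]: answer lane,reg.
19,1

r=4→G=4,rhi=0  c=7→T=3,p=1
L=4*4+3=19  i=0*2+1=1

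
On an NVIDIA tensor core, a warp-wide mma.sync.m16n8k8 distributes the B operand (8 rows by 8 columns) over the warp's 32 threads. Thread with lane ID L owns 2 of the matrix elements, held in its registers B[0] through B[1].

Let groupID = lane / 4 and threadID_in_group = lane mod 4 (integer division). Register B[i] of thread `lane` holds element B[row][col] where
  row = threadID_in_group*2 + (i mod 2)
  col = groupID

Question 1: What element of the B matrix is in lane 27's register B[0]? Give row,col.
L=27->gid=27>>2=6, tid=27&3=3
[0]->row 3·2+0=6  col gid=6

6,6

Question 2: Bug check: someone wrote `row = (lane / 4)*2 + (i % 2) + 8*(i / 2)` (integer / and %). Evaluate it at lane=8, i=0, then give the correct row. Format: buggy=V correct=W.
buggy=4 correct=0

`(lane / 4)*2 + (i % 2) + 8*(i / 2)`[8,0]->4
8: gid=2,tid=0
[0] (0*2+0,2) = (0,2)
row: 4 vs 0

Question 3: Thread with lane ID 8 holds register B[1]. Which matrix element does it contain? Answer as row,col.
1,2

lane 8: gid=2 (8/4), tid=0 (8%4)
i=1: r=0*2+1=1, c=gid=2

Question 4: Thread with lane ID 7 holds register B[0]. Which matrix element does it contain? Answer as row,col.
lane 7: g=1 (7/4), t=3 (7%4)
i=0: r=3*2+0=6, c=g=1

6,1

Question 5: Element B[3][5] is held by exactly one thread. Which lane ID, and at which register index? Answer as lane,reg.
21,1

c:5=>grp=5  r:3=>tig=1,lo=1
L=5*4+1=21  i=1=1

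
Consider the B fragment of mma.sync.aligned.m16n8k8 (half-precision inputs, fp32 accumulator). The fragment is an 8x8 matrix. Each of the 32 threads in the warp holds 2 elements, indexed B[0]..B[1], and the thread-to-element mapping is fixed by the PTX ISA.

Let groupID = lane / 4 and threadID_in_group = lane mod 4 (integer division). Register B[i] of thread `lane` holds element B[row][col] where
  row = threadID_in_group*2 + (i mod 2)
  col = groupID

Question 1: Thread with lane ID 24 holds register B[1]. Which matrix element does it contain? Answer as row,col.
24: G=6,T=0
[1] (0*2+1,6) = (1,6)

1,6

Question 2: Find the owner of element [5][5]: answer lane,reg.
c=5->g=5  r=5->t=2,b0=1
L=5*4+2=22  i=1=1

22,1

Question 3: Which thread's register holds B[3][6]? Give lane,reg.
25,1

c=6⇒gr=6  r=3⇒th=1,odd=1
L=6*4+1=25  i=1=1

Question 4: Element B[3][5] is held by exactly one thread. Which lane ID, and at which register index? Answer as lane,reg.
21,1

c=5->g=5  r=3->t=1,b0=1
L=5*4+1=21  i=1=1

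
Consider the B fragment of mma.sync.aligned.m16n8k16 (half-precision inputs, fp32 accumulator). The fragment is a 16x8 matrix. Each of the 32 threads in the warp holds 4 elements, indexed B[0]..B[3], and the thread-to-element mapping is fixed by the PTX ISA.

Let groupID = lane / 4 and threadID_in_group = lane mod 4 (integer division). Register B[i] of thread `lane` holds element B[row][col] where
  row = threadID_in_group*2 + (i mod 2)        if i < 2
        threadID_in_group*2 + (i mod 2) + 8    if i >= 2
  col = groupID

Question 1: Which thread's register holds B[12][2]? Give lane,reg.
c=2⇒gr=2  r=12⇒Rb=1,th=2,odd=0
L=2*4+2=10  i=1*2+0=2

10,2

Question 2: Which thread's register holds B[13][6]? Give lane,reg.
26,3

c: 6->gid=6  r: 13->r8=1,tid=2,i&1=1
L=6*4+2=26  i=1*2+1=3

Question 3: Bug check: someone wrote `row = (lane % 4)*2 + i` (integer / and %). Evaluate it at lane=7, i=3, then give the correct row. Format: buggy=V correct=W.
`(lane % 4)*2 + i`[7,3]→9
L=7→G=7>>2=1, T=7&3=3
[3]→row 3·2+1+8=15  col G=1
row: 9 vs 15

buggy=9 correct=15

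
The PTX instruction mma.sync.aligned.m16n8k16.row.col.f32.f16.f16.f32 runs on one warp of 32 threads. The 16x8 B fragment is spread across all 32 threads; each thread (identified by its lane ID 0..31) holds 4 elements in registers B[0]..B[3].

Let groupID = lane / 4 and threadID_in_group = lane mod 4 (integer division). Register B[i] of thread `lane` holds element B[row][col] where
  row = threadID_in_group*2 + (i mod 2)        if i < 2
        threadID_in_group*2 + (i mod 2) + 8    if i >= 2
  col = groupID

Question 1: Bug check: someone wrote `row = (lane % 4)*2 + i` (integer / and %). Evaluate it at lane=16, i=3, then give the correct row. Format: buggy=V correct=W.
buggy=3 correct=9

`(lane % 4)*2 + i`[16,3]⇒3
16: gr=4,th=0
[3] (0*2+1+8,4) = (9,4)
row: 3 vs 9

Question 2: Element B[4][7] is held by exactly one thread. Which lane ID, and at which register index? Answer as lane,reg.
c=7→G=7  r=4→rhi=0,T=2,p=0
L=7*4+2=30  i=0*2+0=0

30,0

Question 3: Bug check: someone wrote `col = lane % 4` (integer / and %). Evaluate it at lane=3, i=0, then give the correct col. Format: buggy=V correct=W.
buggy=3 correct=0

`lane % 4`[3,0]→3
L=3→G=3>>2=0, T=3&3=3
[0]→row 3·2+0+0=6  col G=0
col: 3 vs 0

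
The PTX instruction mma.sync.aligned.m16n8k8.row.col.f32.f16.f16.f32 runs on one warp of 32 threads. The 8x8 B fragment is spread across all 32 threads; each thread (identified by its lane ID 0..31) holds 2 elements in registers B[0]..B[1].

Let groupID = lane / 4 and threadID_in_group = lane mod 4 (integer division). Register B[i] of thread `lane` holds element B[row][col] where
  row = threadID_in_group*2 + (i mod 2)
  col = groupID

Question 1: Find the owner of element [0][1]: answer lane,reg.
4,0

c=1⇒gr=1  r=0⇒th=0,odd=0
L=1*4+0=4  i=0=0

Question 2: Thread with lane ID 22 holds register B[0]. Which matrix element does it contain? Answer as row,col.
lane 22->22/4=5, 22 mod 4=2
i=0  r:2·2+0->4  c:5

4,5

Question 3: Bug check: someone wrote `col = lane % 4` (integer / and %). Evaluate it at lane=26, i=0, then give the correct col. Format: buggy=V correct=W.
`lane % 4`[26,0]->2
L=26->gid=26>>2=6, tid=26&3=2
[0]->row 2·2+0=4  col gid=6
col: 2 vs 6

buggy=2 correct=6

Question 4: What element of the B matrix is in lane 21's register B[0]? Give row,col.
L=21=>grp=21>>2=5, tig=21&3=1
[0]=>row 1·2+0=2  col grp=5

2,5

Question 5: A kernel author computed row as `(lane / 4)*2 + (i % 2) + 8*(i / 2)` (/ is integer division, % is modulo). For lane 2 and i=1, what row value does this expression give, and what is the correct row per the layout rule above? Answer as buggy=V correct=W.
buggy=1 correct=5

`(lane / 4)*2 + (i % 2) + 8*(i / 2)`[2,1]→1
lane 2: G=0 (2/4), T=2 (2%4)
i=1: r=2*2+1=5, c=G=0
row: 1 vs 5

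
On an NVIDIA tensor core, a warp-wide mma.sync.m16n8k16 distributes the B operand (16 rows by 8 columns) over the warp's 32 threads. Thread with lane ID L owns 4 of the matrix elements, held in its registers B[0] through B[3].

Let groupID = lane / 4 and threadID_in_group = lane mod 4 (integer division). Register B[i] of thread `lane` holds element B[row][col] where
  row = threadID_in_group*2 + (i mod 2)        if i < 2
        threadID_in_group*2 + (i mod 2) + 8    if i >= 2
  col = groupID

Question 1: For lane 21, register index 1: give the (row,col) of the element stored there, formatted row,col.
lane 21: g=5 (21/4), t=1 (21%4)
i=1: r=1*2+1+0=3, c=g=5

3,5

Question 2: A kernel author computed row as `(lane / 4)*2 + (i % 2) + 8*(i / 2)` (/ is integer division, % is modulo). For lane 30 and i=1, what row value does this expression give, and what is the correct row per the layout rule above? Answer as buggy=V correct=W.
`(lane / 4)*2 + (i % 2) + 8*(i / 2)`[30,1]->15
30: gid=7,tid=2
[1] (2*2+1+0,7) = (5,7)
row: 15 vs 5

buggy=15 correct=5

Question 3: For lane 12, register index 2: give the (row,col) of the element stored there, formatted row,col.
lane 12->12/4=3, 12 mod 4=0
i=2  r:2·0+0+8->8  c:3

8,3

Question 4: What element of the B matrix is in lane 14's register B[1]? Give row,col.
14: gid=3,tid=2
[1] (2*2+1+0,3) = (5,3)

5,3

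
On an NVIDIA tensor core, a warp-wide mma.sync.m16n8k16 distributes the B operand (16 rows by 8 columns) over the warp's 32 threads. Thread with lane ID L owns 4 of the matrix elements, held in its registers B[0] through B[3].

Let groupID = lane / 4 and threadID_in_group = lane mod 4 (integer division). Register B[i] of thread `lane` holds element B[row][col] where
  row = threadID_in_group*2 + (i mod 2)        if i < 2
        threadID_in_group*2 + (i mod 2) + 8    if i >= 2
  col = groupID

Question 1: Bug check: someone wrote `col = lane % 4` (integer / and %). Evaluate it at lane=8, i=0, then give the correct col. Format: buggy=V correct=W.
`lane % 4`[8,0]->0
8: g=2,t=0
[0] (0*2+0+0,2) = (0,2)
col: 0 vs 2

buggy=0 correct=2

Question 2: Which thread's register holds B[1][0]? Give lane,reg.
0,1

c:0=>grp=0  r:1=>rB=0,tig=0,lo=1
L=0*4+0=0  i=0*2+1=1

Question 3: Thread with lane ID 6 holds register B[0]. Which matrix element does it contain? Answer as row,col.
4,1

lane 6: gr=1 (6/4), th=2 (6%4)
i=0: r=2*2+0+0=4, c=gr=1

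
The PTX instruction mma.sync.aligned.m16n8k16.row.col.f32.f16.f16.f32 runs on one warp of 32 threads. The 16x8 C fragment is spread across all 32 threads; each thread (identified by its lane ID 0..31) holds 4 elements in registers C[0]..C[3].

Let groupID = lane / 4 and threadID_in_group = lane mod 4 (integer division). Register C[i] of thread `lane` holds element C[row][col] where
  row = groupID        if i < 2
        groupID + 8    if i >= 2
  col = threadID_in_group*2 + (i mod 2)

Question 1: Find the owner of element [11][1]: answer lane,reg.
r=11->g=3,rb=1  c=1->t=0,b0=1
L=3*4+0=12  i=1*2+1=3

12,3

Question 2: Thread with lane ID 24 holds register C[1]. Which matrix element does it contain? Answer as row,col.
6,1

L=24→G=24>>2=6, T=24&3=0
[1]→row 6+0=6  col 0·2+1=1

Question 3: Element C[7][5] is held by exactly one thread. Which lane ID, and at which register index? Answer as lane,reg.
30,1

r=7->g=7,rb=0  c=5->t=2,b0=1
L=7*4+2=30  i=0*2+1=1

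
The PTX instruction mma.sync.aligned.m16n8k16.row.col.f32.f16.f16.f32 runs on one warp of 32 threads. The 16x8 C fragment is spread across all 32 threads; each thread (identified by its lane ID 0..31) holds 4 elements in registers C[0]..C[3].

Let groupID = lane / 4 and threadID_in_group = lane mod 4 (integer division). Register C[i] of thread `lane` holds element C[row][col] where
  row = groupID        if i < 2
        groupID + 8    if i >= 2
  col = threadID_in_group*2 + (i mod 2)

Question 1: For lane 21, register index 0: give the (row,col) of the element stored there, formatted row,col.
lane 21: g=5 (21/4), t=1 (21%4)
i=0: r=5+0=5, c=1*2+0=2

5,2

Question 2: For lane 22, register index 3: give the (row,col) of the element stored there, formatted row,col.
lane 22: G=5 (22/4), T=2 (22%4)
i=3: r=5+8=13, c=2*2+1=5

13,5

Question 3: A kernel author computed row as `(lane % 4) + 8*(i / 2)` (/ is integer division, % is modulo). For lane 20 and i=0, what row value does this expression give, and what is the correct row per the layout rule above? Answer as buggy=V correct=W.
buggy=0 correct=5

`(lane % 4) + 8*(i / 2)`[20,0]=>0
lane 20: grp=5 (20/4), tig=0 (20%4)
i=0: r=5+0=5, c=0*2+0=0
row: 0 vs 5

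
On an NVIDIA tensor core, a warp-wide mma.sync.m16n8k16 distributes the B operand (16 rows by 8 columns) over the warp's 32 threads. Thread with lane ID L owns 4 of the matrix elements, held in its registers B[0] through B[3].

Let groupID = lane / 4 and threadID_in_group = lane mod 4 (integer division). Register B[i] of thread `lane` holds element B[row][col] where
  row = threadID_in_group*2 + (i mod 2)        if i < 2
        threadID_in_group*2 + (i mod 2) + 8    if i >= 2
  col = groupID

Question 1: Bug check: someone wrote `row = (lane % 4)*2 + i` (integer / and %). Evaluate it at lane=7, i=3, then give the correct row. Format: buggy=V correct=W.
`(lane % 4)*2 + i`[7,3]=>9
7: grp=1,tig=3
[3] (3*2+1+8,1) = (15,1)
row: 9 vs 15

buggy=9 correct=15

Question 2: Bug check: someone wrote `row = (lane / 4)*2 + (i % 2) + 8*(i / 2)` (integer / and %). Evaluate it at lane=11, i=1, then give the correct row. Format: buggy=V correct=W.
`(lane / 4)*2 + (i % 2) + 8*(i / 2)`[11,1]⇒5
11: gr=2,th=3
[1] (3*2+1+0,2) = (7,2)
row: 5 vs 7

buggy=5 correct=7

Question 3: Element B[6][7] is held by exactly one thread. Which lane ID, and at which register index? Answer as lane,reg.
c=7⇒gr=7  r=6⇒Rb=0,th=3,odd=0
L=7*4+3=31  i=0*2+0=0

31,0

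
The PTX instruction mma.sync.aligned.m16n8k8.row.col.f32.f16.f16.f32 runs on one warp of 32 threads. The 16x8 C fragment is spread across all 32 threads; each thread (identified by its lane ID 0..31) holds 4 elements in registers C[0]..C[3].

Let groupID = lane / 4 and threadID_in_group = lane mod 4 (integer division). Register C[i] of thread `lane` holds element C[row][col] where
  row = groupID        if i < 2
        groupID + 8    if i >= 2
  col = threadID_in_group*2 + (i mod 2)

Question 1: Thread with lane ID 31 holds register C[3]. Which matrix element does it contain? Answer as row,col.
L=31->g=31>>2=7, t=31&3=3
[3]->row 7+8=15  col 3·2+1=7

15,7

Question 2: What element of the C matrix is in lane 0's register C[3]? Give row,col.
0: gr=0,th=0
[3] (0+8,0*2+1) = (8,1)

8,1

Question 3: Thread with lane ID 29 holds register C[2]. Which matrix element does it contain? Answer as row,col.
15,2

lane 29⇒29/4=7, 29 mod 4=1
i=2  r:7+8⇒15  c:2·1+0⇒2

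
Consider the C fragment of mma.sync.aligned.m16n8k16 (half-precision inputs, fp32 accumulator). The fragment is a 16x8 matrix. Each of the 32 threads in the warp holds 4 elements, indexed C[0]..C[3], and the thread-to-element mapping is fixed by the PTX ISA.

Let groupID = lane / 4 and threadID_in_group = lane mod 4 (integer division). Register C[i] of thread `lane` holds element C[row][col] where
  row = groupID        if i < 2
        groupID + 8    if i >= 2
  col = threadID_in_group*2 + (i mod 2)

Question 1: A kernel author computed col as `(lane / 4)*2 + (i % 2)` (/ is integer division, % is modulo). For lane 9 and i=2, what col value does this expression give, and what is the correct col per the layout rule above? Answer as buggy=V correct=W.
buggy=4 correct=2

`(lane / 4)*2 + (i % 2)`[9,2]->4
lane 9: gid=2 (9/4), tid=1 (9%4)
i=2: r=2+8=10, c=1*2+0=2
col: 4 vs 2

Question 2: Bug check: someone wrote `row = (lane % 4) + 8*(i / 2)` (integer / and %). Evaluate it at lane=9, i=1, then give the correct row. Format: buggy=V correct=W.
buggy=1 correct=2

`(lane % 4) + 8*(i / 2)`[9,1]⇒1
lane 9: gr=2 (9/4), th=1 (9%4)
i=1: r=2+0=2, c=1*2+1=3
row: 1 vs 2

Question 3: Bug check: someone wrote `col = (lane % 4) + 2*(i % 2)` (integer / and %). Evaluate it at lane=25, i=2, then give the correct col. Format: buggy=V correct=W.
buggy=1 correct=2

`(lane % 4) + 2*(i % 2)`[25,2]=>1
25: grp=6,tig=1
[2] (6+8,1*2+0) = (14,2)
col: 1 vs 2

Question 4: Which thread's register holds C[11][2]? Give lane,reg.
13,2

r=11→G=3,rhi=1  c=2→T=1,p=0
L=3*4+1=13  i=1*2+0=2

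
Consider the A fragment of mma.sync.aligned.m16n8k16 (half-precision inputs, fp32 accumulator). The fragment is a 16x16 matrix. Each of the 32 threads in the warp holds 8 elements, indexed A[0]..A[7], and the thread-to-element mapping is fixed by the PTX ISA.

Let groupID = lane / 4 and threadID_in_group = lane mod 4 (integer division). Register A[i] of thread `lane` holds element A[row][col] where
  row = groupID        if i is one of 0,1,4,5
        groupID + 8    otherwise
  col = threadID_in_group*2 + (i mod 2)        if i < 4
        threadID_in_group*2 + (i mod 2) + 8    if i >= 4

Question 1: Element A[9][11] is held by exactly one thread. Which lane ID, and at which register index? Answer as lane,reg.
5,7

r=9⇒gr=1,Rb=1  c=11⇒Cb=1,th=1,odd=1
L=1*4+1=5  i=1*4+1*2+1=7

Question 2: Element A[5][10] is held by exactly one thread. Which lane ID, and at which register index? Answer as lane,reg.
21,4

r=5->g=5,rb=0  c=10->cb=1,t=1,b0=0
L=5*4+1=21  i=1*4+0*2+0=4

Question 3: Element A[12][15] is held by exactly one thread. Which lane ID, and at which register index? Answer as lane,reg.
19,7

r=12⇒gr=4,Rb=1  c=15⇒Cb=1,th=3,odd=1
L=4*4+3=19  i=1*4+1*2+1=7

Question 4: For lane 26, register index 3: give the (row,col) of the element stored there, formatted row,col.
lane 26: G=6 (26/4), T=2 (26%4)
i=3: r=6+8=14, c=2*2+1+0=5

14,5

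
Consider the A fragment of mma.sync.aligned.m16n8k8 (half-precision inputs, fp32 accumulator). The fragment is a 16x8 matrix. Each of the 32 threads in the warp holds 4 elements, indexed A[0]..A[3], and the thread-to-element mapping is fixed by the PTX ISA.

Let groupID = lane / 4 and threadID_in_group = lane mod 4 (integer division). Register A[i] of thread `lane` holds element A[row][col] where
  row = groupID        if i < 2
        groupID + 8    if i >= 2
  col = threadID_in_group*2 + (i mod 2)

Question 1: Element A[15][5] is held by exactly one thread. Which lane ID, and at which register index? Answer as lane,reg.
30,3

r=15->g=7,rb=1  c=5->t=2,b0=1
L=7*4+2=30  i=1*2+1=3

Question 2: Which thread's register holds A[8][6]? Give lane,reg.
3,2

r=8->g=0,rb=1  c=6->t=3,b0=0
L=0*4+3=3  i=1*2+0=2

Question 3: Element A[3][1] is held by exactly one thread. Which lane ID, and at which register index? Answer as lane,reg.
r: 3->gid=3,r8=0  c: 1->tid=0,i&1=1
L=3*4+0=12  i=0*2+1=1

12,1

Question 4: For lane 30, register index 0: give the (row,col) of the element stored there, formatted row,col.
lane 30->30/4=7, 30 mod 4=2
i=0  r:7+0->7  c:2·2+0->4

7,4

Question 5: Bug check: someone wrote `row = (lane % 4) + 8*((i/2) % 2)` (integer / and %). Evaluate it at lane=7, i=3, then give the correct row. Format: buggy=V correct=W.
buggy=11 correct=9

`(lane % 4) + 8*((i/2) % 2)`[7,3]⇒11
lane 7: gr=1 (7/4), th=3 (7%4)
i=3: r=1+8=9, c=3*2+1=7
row: 11 vs 9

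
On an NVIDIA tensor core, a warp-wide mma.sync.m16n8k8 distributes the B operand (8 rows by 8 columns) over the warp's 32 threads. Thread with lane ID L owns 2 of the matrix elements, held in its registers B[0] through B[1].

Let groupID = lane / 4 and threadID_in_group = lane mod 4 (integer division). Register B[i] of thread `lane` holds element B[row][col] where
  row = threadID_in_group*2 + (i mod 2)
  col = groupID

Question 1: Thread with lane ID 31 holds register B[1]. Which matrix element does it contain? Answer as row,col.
7,7

lane 31: grp=7 (31/4), tig=3 (31%4)
i=1: r=3*2+1=7, c=grp=7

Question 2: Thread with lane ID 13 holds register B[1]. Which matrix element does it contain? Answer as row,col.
L=13→G=13>>2=3, T=13&3=1
[1]→row 1·2+1=3  col G=3

3,3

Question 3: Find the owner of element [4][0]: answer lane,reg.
2,0

c=0->g=0  r=4->t=2,b0=0
L=0*4+2=2  i=0=0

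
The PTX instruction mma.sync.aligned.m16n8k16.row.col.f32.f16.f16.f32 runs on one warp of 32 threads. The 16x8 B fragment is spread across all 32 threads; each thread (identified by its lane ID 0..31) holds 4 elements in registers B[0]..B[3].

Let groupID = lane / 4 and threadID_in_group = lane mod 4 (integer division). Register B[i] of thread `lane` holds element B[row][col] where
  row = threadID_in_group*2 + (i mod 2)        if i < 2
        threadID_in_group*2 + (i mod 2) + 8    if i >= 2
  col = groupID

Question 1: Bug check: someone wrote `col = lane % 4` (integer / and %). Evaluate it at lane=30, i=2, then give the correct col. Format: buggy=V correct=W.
buggy=2 correct=7

`lane % 4`[30,2]->2
30: gid=7,tid=2
[2] (2*2+0+8,7) = (12,7)
col: 2 vs 7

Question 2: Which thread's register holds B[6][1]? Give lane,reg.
c: 1->gid=1  r: 6->r8=0,tid=3,i&1=0
L=1*4+3=7  i=0*2+0=0

7,0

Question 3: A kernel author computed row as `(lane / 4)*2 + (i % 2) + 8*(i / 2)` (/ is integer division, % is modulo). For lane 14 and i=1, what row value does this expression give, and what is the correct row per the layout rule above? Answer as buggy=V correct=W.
buggy=7 correct=5

`(lane / 4)*2 + (i % 2) + 8*(i / 2)`[14,1]→7
lane 14→14/4=3, 14 mod 4=2
i=1  r:2·2+1+0→5  c:3
row: 7 vs 5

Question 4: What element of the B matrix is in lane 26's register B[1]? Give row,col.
5,6

lane 26: grp=6 (26/4), tig=2 (26%4)
i=1: r=2*2+1+0=5, c=grp=6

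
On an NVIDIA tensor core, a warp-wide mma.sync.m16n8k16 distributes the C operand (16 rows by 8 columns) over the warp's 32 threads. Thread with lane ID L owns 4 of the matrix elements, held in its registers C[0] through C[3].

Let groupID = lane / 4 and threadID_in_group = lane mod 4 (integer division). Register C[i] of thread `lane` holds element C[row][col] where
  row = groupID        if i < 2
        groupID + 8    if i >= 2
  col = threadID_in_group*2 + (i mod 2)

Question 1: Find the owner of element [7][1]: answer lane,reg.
28,1

r:7=>grp=7,rB=0  c:1=>tig=0,lo=1
L=7*4+0=28  i=0*2+1=1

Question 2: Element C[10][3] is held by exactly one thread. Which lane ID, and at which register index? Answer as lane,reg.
r: 10->gid=2,r8=1  c: 3->tid=1,i&1=1
L=2*4+1=9  i=1*2+1=3

9,3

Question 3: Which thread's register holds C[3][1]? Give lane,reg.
r=3→G=3,rhi=0  c=1→T=0,p=1
L=3*4+0=12  i=0*2+1=1

12,1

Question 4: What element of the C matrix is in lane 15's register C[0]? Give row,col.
lane 15: gid=3 (15/4), tid=3 (15%4)
i=0: r=3+0=3, c=3*2+0=6

3,6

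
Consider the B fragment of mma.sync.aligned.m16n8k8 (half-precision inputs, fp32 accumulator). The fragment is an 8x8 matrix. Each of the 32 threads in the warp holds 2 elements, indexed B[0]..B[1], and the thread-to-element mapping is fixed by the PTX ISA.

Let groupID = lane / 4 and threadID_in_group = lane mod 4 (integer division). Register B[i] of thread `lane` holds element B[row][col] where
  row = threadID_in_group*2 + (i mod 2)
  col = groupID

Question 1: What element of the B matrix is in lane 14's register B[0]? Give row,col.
4,3

lane 14: grp=3 (14/4), tig=2 (14%4)
i=0: r=2*2+0=4, c=grp=3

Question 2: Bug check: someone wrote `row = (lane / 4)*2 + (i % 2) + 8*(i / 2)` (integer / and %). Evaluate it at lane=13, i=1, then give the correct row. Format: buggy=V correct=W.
`(lane / 4)*2 + (i % 2) + 8*(i / 2)`[13,1]⇒7
13: gr=3,th=1
[1] (1*2+1,3) = (3,3)
row: 7 vs 3

buggy=7 correct=3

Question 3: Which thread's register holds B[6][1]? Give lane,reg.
7,0

c:1=>grp=1  r:6=>tig=3,lo=0
L=1*4+3=7  i=0=0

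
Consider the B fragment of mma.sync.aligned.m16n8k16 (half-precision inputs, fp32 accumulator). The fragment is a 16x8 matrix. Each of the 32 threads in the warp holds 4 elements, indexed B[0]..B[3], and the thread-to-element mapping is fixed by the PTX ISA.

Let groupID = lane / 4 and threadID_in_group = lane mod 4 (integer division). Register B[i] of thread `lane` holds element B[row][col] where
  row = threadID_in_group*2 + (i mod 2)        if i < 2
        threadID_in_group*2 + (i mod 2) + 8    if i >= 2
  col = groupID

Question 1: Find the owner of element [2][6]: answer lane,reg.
25,0

c=6→G=6  r=2→rhi=0,T=1,p=0
L=6*4+1=25  i=0*2+0=0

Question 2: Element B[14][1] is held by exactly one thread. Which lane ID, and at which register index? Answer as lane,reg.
7,2

c=1→G=1  r=14→rhi=1,T=3,p=0
L=1*4+3=7  i=1*2+0=2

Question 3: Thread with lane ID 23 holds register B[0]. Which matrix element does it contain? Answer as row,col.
23: gr=5,th=3
[0] (3*2+0+0,5) = (6,5)

6,5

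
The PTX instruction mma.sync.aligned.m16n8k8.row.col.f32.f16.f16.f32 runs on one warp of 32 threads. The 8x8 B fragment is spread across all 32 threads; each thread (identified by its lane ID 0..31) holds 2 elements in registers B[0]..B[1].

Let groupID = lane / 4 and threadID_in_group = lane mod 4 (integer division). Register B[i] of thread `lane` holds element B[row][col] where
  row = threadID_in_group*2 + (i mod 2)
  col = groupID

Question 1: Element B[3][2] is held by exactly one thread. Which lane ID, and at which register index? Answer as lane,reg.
c=2→G=2  r=3→T=1,p=1
L=2*4+1=9  i=1=1

9,1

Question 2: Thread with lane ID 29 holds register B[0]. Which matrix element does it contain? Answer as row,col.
2,7

lane 29=>29/4=7, 29 mod 4=1
i=0  r:2·1+0=>2  c:7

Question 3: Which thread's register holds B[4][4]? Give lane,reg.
18,0

c=4→G=4  r=4→T=2,p=0
L=4*4+2=18  i=0=0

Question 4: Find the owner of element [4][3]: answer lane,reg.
14,0

c=3→G=3  r=4→T=2,p=0
L=3*4+2=14  i=0=0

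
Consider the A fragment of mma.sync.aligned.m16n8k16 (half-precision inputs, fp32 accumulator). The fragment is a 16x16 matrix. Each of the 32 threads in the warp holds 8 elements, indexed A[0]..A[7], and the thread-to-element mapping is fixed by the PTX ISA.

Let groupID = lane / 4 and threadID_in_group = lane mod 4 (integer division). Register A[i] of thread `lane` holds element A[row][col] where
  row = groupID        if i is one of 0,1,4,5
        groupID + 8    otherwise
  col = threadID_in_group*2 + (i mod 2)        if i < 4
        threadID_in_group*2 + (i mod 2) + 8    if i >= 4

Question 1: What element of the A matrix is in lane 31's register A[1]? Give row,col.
L=31⇒gr=31>>2=7, th=31&3=3
[1]⇒row 7+0=7  col 3·2+1+0=7

7,7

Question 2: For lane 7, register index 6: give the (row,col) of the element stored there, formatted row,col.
9,14

lane 7⇒7/4=1, 7 mod 4=3
i=6  r:1+8⇒9  c:2·3+0+8⇒14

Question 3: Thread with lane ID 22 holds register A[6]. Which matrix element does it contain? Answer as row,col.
lane 22: g=5 (22/4), t=2 (22%4)
i=6: r=5+8=13, c=2*2+0+8=12

13,12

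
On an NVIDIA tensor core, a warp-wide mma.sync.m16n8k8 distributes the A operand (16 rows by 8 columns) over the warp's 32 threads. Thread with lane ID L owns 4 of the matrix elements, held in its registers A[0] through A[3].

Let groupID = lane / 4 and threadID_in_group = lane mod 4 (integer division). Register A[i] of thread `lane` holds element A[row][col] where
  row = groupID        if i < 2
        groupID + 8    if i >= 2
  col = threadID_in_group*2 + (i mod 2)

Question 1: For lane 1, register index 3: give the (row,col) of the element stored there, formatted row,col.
lane 1→1/4=0, 1 mod 4=1
i=3  r:0+8→8  c:2·1+1→3

8,3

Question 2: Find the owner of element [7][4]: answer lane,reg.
r:7=>grp=7,rB=0  c:4=>tig=2,lo=0
L=7*4+2=30  i=0*2+0=0

30,0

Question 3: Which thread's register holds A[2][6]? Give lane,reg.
11,0

r: 2->gid=2,r8=0  c: 6->tid=3,i&1=0
L=2*4+3=11  i=0*2+0=0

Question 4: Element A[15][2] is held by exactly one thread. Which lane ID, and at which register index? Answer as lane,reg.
r:15=>grp=7,rB=1  c:2=>tig=1,lo=0
L=7*4+1=29  i=1*2+0=2

29,2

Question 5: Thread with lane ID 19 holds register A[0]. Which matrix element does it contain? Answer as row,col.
lane 19: gid=4 (19/4), tid=3 (19%4)
i=0: r=4+0=4, c=3*2+0=6

4,6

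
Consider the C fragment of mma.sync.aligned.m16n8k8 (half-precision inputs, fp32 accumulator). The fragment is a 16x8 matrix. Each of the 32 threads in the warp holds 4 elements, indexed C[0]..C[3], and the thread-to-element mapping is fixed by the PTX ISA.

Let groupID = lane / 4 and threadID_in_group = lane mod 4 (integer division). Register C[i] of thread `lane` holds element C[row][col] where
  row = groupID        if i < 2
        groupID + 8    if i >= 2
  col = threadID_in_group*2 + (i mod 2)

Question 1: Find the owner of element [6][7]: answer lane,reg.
r:6=>grp=6,rB=0  c:7=>tig=3,lo=1
L=6*4+3=27  i=0*2+1=1

27,1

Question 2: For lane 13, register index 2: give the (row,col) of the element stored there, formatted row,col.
11,2

lane 13: g=3 (13/4), t=1 (13%4)
i=2: r=3+8=11, c=1*2+0=2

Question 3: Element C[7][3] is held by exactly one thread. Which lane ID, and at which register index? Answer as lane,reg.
r: 7->gid=7,r8=0  c: 3->tid=1,i&1=1
L=7*4+1=29  i=0*2+1=1

29,1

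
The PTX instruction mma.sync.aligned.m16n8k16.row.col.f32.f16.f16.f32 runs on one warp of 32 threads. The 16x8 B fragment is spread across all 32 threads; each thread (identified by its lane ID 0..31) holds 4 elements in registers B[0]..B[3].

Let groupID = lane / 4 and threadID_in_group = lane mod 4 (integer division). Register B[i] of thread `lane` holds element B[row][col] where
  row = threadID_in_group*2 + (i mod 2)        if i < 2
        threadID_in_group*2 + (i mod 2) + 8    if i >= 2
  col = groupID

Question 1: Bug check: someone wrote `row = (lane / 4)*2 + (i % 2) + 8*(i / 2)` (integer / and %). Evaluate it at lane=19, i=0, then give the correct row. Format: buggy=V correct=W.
buggy=8 correct=6

`(lane / 4)*2 + (i % 2) + 8*(i / 2)`[19,0]=>8
lane 19: grp=4 (19/4), tig=3 (19%4)
i=0: r=3*2+0+0=6, c=grp=4
row: 8 vs 6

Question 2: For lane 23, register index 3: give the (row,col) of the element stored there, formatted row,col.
lane 23: grp=5 (23/4), tig=3 (23%4)
i=3: r=3*2+1+8=15, c=grp=5

15,5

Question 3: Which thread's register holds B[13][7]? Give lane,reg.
c=7→G=7  r=13→rhi=1,T=2,p=1
L=7*4+2=30  i=1*2+1=3

30,3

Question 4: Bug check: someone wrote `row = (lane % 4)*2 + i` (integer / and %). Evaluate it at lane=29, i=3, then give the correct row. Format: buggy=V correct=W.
`(lane % 4)*2 + i`[29,3]->5
29: gid=7,tid=1
[3] (1*2+1+8,7) = (11,7)
row: 5 vs 11

buggy=5 correct=11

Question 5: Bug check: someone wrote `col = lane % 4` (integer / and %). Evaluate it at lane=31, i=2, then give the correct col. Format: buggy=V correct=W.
buggy=3 correct=7

`lane % 4`[31,2]=>3
L=31=>grp=31>>2=7, tig=31&3=3
[2]=>row 3·2+0+8=14  col grp=7
col: 3 vs 7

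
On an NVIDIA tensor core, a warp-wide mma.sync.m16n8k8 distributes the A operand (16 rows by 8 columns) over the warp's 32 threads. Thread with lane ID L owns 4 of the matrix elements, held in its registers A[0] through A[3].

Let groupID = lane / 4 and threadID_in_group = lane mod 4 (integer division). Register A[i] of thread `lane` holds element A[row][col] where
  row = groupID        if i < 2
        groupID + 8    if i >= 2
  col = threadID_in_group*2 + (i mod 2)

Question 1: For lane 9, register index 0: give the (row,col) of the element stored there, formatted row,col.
2,2

9: g=2,t=1
[0] (2+0,1*2+0) = (2,2)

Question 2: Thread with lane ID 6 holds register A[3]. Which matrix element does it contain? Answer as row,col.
lane 6=>6/4=1, 6 mod 4=2
i=3  r:1+8=>9  c:2·2+1=>5

9,5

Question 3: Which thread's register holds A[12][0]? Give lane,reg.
r=12⇒gr=4,Rb=1  c=0⇒th=0,odd=0
L=4*4+0=16  i=1*2+0=2

16,2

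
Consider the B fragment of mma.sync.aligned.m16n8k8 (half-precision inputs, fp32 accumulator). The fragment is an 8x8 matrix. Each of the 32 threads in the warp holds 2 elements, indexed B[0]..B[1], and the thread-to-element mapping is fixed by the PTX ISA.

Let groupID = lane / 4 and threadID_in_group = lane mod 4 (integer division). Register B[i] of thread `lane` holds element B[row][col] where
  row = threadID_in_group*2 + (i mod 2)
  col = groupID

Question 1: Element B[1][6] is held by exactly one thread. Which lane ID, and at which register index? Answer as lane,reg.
c=6⇒gr=6  r=1⇒th=0,odd=1
L=6*4+0=24  i=1=1

24,1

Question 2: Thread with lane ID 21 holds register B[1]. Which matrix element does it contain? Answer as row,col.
L=21⇒gr=21>>2=5, th=21&3=1
[1]⇒row 1·2+1=3  col gr=5

3,5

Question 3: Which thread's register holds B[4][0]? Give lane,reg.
2,0

c: 0->gid=0  r: 4->tid=2,i&1=0
L=0*4+2=2  i=0=0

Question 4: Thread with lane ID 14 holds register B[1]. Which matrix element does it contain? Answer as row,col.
L=14=>grp=14>>2=3, tig=14&3=2
[1]=>row 2·2+1=5  col grp=3

5,3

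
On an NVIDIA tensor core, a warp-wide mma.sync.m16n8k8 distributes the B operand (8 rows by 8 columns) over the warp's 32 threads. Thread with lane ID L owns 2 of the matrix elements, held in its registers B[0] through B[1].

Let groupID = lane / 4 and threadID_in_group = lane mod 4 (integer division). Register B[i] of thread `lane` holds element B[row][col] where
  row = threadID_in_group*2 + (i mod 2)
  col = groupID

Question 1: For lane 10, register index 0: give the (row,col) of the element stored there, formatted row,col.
10: grp=2,tig=2
[0] (2*2+0,2) = (4,2)

4,2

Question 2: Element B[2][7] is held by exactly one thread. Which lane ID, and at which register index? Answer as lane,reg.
29,0

c=7->g=7  r=2->t=1,b0=0
L=7*4+1=29  i=0=0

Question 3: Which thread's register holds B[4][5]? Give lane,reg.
c=5⇒gr=5  r=4⇒th=2,odd=0
L=5*4+2=22  i=0=0

22,0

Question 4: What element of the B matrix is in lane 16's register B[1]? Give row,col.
1,4

lane 16: gid=4 (16/4), tid=0 (16%4)
i=1: r=0*2+1=1, c=gid=4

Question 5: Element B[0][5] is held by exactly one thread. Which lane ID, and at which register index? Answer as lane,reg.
c:5=>grp=5  r:0=>tig=0,lo=0
L=5*4+0=20  i=0=0

20,0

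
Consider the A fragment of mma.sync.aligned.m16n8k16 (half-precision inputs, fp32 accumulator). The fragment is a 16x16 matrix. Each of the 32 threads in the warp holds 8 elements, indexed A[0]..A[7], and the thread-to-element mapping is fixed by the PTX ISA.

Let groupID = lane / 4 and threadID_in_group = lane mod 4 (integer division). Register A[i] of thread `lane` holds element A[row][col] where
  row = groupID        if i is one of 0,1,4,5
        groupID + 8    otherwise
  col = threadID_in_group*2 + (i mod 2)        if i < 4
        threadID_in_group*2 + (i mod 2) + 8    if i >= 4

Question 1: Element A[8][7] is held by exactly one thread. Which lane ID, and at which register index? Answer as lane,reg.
r=8→G=0,rhi=1  c=7→chi=0,T=3,p=1
L=0*4+3=3  i=0*4+1*2+1=3

3,3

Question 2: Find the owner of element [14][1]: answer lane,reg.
r: 14->gid=6,r8=1  c: 1->c8=0,tid=0,i&1=1
L=6*4+0=24  i=0*4+1*2+1=3

24,3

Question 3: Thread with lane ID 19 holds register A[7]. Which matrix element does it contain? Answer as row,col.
12,15

lane 19: gid=4 (19/4), tid=3 (19%4)
i=7: r=4+8=12, c=3*2+1+8=15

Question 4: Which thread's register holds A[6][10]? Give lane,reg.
25,4

r:6=>grp=6,rB=0  c:10=>cB=1,tig=1,lo=0
L=6*4+1=25  i=1*4+0*2+0=4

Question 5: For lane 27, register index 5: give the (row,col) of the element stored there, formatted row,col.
6,15

lane 27: G=6 (27/4), T=3 (27%4)
i=5: r=6+0=6, c=3*2+1+8=15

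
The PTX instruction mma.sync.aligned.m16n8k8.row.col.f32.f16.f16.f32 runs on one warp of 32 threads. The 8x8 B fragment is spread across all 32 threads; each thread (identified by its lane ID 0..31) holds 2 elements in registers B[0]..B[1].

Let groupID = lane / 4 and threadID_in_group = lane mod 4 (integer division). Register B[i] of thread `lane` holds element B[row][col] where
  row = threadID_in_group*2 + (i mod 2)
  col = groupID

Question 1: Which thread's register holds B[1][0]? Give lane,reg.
c=0->g=0  r=1->t=0,b0=1
L=0*4+0=0  i=1=1

0,1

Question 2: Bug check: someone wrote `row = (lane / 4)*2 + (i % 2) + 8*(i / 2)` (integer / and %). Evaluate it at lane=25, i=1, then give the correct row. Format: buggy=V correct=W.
`(lane / 4)*2 + (i % 2) + 8*(i / 2)`[25,1]->13
lane 25: gid=6 (25/4), tid=1 (25%4)
i=1: r=1*2+1=3, c=gid=6
row: 13 vs 3

buggy=13 correct=3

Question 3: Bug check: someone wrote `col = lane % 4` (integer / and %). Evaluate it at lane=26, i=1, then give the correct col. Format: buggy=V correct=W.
buggy=2 correct=6

`lane % 4`[26,1]->2
L=26->gid=26>>2=6, tid=26&3=2
[1]->row 2·2+1=5  col gid=6
col: 2 vs 6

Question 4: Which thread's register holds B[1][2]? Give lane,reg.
8,1

c: 2->gid=2  r: 1->tid=0,i&1=1
L=2*4+0=8  i=1=1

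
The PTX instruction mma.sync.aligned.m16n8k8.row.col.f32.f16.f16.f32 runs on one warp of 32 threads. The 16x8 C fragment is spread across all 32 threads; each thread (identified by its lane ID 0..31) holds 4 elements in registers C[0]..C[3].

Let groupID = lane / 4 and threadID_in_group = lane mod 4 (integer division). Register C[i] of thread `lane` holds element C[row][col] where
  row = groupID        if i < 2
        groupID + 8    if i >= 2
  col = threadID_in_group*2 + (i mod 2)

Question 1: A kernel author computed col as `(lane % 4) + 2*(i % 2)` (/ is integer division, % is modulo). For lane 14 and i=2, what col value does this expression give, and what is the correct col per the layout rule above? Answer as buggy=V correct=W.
buggy=2 correct=4

`(lane % 4) + 2*(i % 2)`[14,2]=>2
lane 14=>14/4=3, 14 mod 4=2
i=2  r:3+8=>11  c:2·2+0=>4
col: 2 vs 4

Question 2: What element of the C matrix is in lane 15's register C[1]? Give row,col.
3,7

L=15=>grp=15>>2=3, tig=15&3=3
[1]=>row 3+0=3  col 3·2+1=7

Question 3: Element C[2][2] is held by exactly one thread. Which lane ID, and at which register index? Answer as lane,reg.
r:2=>grp=2,rB=0  c:2=>tig=1,lo=0
L=2*4+1=9  i=0*2+0=0

9,0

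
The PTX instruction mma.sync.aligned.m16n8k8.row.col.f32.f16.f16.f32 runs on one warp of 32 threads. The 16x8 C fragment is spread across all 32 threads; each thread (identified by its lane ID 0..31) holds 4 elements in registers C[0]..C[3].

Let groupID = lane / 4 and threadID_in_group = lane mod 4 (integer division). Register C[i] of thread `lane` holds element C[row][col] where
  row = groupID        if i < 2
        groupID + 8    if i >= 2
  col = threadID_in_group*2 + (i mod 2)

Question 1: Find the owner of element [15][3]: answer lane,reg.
29,3

r=15->g=7,rb=1  c=3->t=1,b0=1
L=7*4+1=29  i=1*2+1=3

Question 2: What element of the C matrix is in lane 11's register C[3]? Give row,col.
lane 11->11/4=2, 11 mod 4=3
i=3  r:2+8->10  c:2·3+1->7

10,7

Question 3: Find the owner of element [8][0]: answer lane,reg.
0,2

r=8->g=0,rb=1  c=0->t=0,b0=0
L=0*4+0=0  i=1*2+0=2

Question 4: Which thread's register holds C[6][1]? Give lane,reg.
r=6→G=6,rhi=0  c=1→T=0,p=1
L=6*4+0=24  i=0*2+1=1

24,1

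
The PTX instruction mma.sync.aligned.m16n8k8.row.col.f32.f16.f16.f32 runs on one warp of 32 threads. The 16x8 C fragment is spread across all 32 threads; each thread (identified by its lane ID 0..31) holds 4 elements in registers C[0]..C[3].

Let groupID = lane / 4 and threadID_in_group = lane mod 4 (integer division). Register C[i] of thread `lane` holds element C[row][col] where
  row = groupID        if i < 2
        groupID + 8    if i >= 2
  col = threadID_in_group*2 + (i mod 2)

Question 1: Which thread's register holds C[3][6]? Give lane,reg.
r=3->g=3,rb=0  c=6->t=3,b0=0
L=3*4+3=15  i=0*2+0=0

15,0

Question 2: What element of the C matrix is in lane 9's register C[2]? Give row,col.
10,2

lane 9: gid=2 (9/4), tid=1 (9%4)
i=2: r=2+8=10, c=1*2+0=2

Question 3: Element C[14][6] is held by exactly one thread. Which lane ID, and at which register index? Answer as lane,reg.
27,2

r=14→G=6,rhi=1  c=6→T=3,p=0
L=6*4+3=27  i=1*2+0=2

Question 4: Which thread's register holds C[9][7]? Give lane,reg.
r: 9->gid=1,r8=1  c: 7->tid=3,i&1=1
L=1*4+3=7  i=1*2+1=3

7,3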